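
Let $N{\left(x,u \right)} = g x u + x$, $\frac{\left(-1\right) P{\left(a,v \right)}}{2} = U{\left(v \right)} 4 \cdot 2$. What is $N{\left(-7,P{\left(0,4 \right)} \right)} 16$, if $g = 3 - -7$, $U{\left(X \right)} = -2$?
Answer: $-35952$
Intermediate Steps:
$g = 10$ ($g = 3 + 7 = 10$)
$P{\left(a,v \right)} = 32$ ($P{\left(a,v \right)} = - 2 \left(-2\right) 4 \cdot 2 = - 2 \left(\left(-8\right) 2\right) = \left(-2\right) \left(-16\right) = 32$)
$N{\left(x,u \right)} = x + 10 u x$ ($N{\left(x,u \right)} = 10 x u + x = 10 u x + x = x + 10 u x$)
$N{\left(-7,P{\left(0,4 \right)} \right)} 16 = - 7 \left(1 + 10 \cdot 32\right) 16 = - 7 \left(1 + 320\right) 16 = \left(-7\right) 321 \cdot 16 = \left(-2247\right) 16 = -35952$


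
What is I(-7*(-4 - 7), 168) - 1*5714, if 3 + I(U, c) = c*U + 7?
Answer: 7226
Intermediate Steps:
I(U, c) = 4 + U*c (I(U, c) = -3 + (c*U + 7) = -3 + (U*c + 7) = -3 + (7 + U*c) = 4 + U*c)
I(-7*(-4 - 7), 168) - 1*5714 = (4 - 7*(-4 - 7)*168) - 1*5714 = (4 - 7*(-11)*168) - 5714 = (4 + 77*168) - 5714 = (4 + 12936) - 5714 = 12940 - 5714 = 7226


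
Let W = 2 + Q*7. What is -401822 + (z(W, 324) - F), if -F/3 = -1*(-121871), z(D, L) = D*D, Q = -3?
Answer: -35848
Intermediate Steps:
W = -19 (W = 2 - 3*7 = 2 - 21 = -19)
z(D, L) = D²
F = -365613 (F = -(-3)*(-121871) = -3*121871 = -365613)
-401822 + (z(W, 324) - F) = -401822 + ((-19)² - 1*(-365613)) = -401822 + (361 + 365613) = -401822 + 365974 = -35848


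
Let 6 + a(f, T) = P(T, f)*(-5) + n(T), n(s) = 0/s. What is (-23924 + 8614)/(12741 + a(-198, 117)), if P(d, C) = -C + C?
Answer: -3062/2547 ≈ -1.2022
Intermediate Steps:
n(s) = 0
P(d, C) = 0
a(f, T) = -6 (a(f, T) = -6 + (0*(-5) + 0) = -6 + (0 + 0) = -6 + 0 = -6)
(-23924 + 8614)/(12741 + a(-198, 117)) = (-23924 + 8614)/(12741 - 6) = -15310/12735 = -15310*1/12735 = -3062/2547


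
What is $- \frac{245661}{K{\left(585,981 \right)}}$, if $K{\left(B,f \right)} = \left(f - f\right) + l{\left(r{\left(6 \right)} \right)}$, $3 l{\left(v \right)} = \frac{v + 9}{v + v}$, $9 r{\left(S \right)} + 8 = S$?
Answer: $\frac{2947932}{79} \approx 37316.0$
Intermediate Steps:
$r{\left(S \right)} = - \frac{8}{9} + \frac{S}{9}$
$l{\left(v \right)} = \frac{9 + v}{6 v}$ ($l{\left(v \right)} = \frac{\left(v + 9\right) \frac{1}{v + v}}{3} = \frac{\left(9 + v\right) \frac{1}{2 v}}{3} = \frac{\frac{1}{2} \frac{1}{v} \left(9 + v\right)}{3} = \frac{9 + v}{6 v}$)
$K{\left(B,f \right)} = - \frac{79}{12}$ ($K{\left(B,f \right)} = \left(f - f\right) + \frac{9 + \left(- \frac{8}{9} + \frac{1}{9} \cdot 6\right)}{6 \left(- \frac{8}{9} + \frac{1}{9} \cdot 6\right)} = 0 + \frac{9 + \left(- \frac{8}{9} + \frac{2}{3}\right)}{6 \left(- \frac{8}{9} + \frac{2}{3}\right)} = 0 + \frac{9 - \frac{2}{9}}{6 \left(- \frac{2}{9}\right)} = 0 + \frac{1}{6} \left(- \frac{9}{2}\right) \frac{79}{9} = 0 - \frac{79}{12} = - \frac{79}{12}$)
$- \frac{245661}{K{\left(585,981 \right)}} = - \frac{245661}{- \frac{79}{12}} = \left(-245661\right) \left(- \frac{12}{79}\right) = \frac{2947932}{79}$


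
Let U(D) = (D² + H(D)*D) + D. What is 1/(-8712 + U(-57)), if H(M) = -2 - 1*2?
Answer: -1/5292 ≈ -0.00018896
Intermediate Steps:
H(M) = -4 (H(M) = -2 - 2 = -4)
U(D) = D² - 3*D (U(D) = (D² - 4*D) + D = D² - 3*D)
1/(-8712 + U(-57)) = 1/(-8712 - 57*(-3 - 57)) = 1/(-8712 - 57*(-60)) = 1/(-8712 + 3420) = 1/(-5292) = -1/5292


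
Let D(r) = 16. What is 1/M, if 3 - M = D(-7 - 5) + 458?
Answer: -1/471 ≈ -0.0021231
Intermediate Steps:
M = -471 (M = 3 - (16 + 458) = 3 - 1*474 = 3 - 474 = -471)
1/M = 1/(-471) = -1/471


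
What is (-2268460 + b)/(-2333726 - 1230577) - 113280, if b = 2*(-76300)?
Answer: -134587274260/1188101 ≈ -1.1328e+5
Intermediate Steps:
b = -152600
(-2268460 + b)/(-2333726 - 1230577) - 113280 = (-2268460 - 152600)/(-2333726 - 1230577) - 113280 = -2421060/(-3564303) - 113280 = -2421060*(-1/3564303) - 113280 = 807020/1188101 - 113280 = -134587274260/1188101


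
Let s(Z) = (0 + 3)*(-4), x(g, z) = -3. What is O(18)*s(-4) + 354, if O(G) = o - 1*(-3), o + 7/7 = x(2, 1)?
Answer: 366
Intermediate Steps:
o = -4 (o = -1 - 3 = -4)
s(Z) = -12 (s(Z) = 3*(-4) = -12)
O(G) = -1 (O(G) = -4 - 1*(-3) = -4 + 3 = -1)
O(18)*s(-4) + 354 = -1*(-12) + 354 = 12 + 354 = 366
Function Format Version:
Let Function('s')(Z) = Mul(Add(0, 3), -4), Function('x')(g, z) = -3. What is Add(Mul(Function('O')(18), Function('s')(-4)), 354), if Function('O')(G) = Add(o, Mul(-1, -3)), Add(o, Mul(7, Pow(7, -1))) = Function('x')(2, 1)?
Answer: 366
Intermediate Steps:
o = -4 (o = Add(-1, -3) = -4)
Function('s')(Z) = -12 (Function('s')(Z) = Mul(3, -4) = -12)
Function('O')(G) = -1 (Function('O')(G) = Add(-4, Mul(-1, -3)) = Add(-4, 3) = -1)
Add(Mul(Function('O')(18), Function('s')(-4)), 354) = Add(Mul(-1, -12), 354) = Add(12, 354) = 366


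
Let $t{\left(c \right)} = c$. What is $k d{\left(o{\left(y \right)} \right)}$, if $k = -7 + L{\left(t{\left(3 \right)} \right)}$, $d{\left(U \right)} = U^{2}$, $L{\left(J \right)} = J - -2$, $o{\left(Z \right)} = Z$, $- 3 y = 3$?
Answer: $-2$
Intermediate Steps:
$y = -1$ ($y = \left(- \frac{1}{3}\right) 3 = -1$)
$L{\left(J \right)} = 2 + J$ ($L{\left(J \right)} = J + 2 = 2 + J$)
$k = -2$ ($k = -7 + \left(2 + 3\right) = -7 + 5 = -2$)
$k d{\left(o{\left(y \right)} \right)} = - 2 \left(-1\right)^{2} = \left(-2\right) 1 = -2$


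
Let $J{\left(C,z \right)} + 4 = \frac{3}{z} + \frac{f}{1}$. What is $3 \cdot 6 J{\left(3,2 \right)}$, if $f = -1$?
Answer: $-63$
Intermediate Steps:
$J{\left(C,z \right)} = -5 + \frac{3}{z}$ ($J{\left(C,z \right)} = -4 + \left(\frac{3}{z} - 1^{-1}\right) = -4 + \left(\frac{3}{z} - 1\right) = -4 - \left(1 - \frac{3}{z}\right) = -5 + \frac{3}{z}$)
$3 \cdot 6 J{\left(3,2 \right)} = 3 \cdot 6 \left(-5 + \frac{3}{2}\right) = 18 \left(-5 + 3 \cdot \frac{1}{2}\right) = 18 \left(-5 + \frac{3}{2}\right) = 18 \left(- \frac{7}{2}\right) = -63$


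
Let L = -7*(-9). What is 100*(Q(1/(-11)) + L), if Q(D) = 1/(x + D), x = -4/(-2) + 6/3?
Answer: 272000/43 ≈ 6325.6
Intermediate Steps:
x = 4 (x = -4*(-½) + 6*(⅓) = 2 + 2 = 4)
Q(D) = 1/(4 + D)
L = 63
100*(Q(1/(-11)) + L) = 100*(1/(4 + 1/(-11)) + 63) = 100*(1/(4 - 1/11) + 63) = 100*(1/(43/11) + 63) = 100*(11/43 + 63) = 100*(2720/43) = 272000/43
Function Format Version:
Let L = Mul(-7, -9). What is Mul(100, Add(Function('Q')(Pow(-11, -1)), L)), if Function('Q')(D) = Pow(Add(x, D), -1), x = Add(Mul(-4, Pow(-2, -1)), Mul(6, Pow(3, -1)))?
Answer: Rational(272000, 43) ≈ 6325.6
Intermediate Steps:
x = 4 (x = Add(Mul(-4, Rational(-1, 2)), Mul(6, Rational(1, 3))) = Add(2, 2) = 4)
Function('Q')(D) = Pow(Add(4, D), -1)
L = 63
Mul(100, Add(Function('Q')(Pow(-11, -1)), L)) = Mul(100, Add(Pow(Add(4, Pow(-11, -1)), -1), 63)) = Mul(100, Add(Pow(Add(4, Rational(-1, 11)), -1), 63)) = Mul(100, Add(Pow(Rational(43, 11), -1), 63)) = Mul(100, Add(Rational(11, 43), 63)) = Mul(100, Rational(2720, 43)) = Rational(272000, 43)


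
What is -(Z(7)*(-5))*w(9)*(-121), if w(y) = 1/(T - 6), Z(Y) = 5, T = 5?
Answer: 3025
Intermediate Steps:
w(y) = -1 (w(y) = 1/(5 - 6) = 1/(-1) = -1)
-(Z(7)*(-5))*w(9)*(-121) = -(5*(-5))*(-1)*(-121) = -(-25*(-1))*(-121) = -25*(-121) = -1*(-3025) = 3025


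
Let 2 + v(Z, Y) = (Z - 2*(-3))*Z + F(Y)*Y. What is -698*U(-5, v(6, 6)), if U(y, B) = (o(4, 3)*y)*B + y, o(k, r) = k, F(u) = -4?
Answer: 645650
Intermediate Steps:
v(Z, Y) = -2 - 4*Y + Z*(6 + Z) (v(Z, Y) = -2 + ((Z - 2*(-3))*Z - 4*Y) = -2 + ((Z + 6)*Z - 4*Y) = -2 + ((6 + Z)*Z - 4*Y) = -2 + (Z*(6 + Z) - 4*Y) = -2 + (-4*Y + Z*(6 + Z)) = -2 - 4*Y + Z*(6 + Z))
U(y, B) = y + 4*B*y (U(y, B) = (4*y)*B + y = 4*B*y + y = y + 4*B*y)
-698*U(-5, v(6, 6)) = -(-3490)*(1 + 4*(-2 + 6**2 - 4*6 + 6*6)) = -(-3490)*(1 + 4*(-2 + 36 - 24 + 36)) = -(-3490)*(1 + 4*46) = -(-3490)*(1 + 184) = -(-3490)*185 = -698*(-925) = 645650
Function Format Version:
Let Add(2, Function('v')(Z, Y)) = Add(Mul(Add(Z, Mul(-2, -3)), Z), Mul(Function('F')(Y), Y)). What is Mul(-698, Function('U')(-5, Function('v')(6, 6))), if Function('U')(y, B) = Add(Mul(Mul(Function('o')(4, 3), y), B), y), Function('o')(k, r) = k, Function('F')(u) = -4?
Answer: 645650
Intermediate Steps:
Function('v')(Z, Y) = Add(-2, Mul(-4, Y), Mul(Z, Add(6, Z))) (Function('v')(Z, Y) = Add(-2, Add(Mul(Add(Z, Mul(-2, -3)), Z), Mul(-4, Y))) = Add(-2, Add(Mul(Add(Z, 6), Z), Mul(-4, Y))) = Add(-2, Add(Mul(Add(6, Z), Z), Mul(-4, Y))) = Add(-2, Add(Mul(Z, Add(6, Z)), Mul(-4, Y))) = Add(-2, Add(Mul(-4, Y), Mul(Z, Add(6, Z)))) = Add(-2, Mul(-4, Y), Mul(Z, Add(6, Z))))
Function('U')(y, B) = Add(y, Mul(4, B, y)) (Function('U')(y, B) = Add(Mul(Mul(4, y), B), y) = Add(Mul(4, B, y), y) = Add(y, Mul(4, B, y)))
Mul(-698, Function('U')(-5, Function('v')(6, 6))) = Mul(-698, Mul(-5, Add(1, Mul(4, Add(-2, Pow(6, 2), Mul(-4, 6), Mul(6, 6)))))) = Mul(-698, Mul(-5, Add(1, Mul(4, Add(-2, 36, -24, 36))))) = Mul(-698, Mul(-5, Add(1, Mul(4, 46)))) = Mul(-698, Mul(-5, Add(1, 184))) = Mul(-698, Mul(-5, 185)) = Mul(-698, -925) = 645650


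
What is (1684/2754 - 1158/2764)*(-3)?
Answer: -366361/634338 ≈ -0.57755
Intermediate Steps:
(1684/2754 - 1158/2764)*(-3) = (1684*(1/2754) - 1158*1/2764)*(-3) = (842/1377 - 579/1382)*(-3) = (366361/1903014)*(-3) = -366361/634338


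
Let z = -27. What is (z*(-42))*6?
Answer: 6804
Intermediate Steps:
(z*(-42))*6 = -27*(-42)*6 = 1134*6 = 6804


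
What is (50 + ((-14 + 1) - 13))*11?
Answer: 264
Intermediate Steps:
(50 + ((-14 + 1) - 13))*11 = (50 + (-13 - 13))*11 = (50 - 26)*11 = 24*11 = 264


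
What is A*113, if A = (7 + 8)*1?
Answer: 1695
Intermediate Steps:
A = 15 (A = 15*1 = 15)
A*113 = 15*113 = 1695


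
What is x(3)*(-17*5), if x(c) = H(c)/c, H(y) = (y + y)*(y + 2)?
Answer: -850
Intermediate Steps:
H(y) = 2*y*(2 + y) (H(y) = (2*y)*(2 + y) = 2*y*(2 + y))
x(c) = 4 + 2*c (x(c) = (2*c*(2 + c))/c = 4 + 2*c)
x(3)*(-17*5) = (4 + 2*3)*(-17*5) = (4 + 6)*(-85) = 10*(-85) = -850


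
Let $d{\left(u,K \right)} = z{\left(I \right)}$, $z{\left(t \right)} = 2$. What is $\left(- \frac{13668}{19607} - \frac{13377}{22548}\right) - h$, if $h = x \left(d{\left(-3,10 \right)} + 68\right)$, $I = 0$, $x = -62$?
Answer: $\frac{639379203779}{147366212} \approx 4338.7$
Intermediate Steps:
$d{\left(u,K \right)} = 2$
$h = -4340$ ($h = - 62 \left(2 + 68\right) = \left(-62\right) 70 = -4340$)
$\left(- \frac{13668}{19607} - \frac{13377}{22548}\right) - h = \left(- \frac{13668}{19607} - \frac{13377}{22548}\right) - -4340 = \left(\left(-13668\right) \frac{1}{19607} - \frac{4459}{7516}\right) + 4340 = \left(- \frac{13668}{19607} - \frac{4459}{7516}\right) + 4340 = - \frac{190156301}{147366212} + 4340 = \frac{639379203779}{147366212}$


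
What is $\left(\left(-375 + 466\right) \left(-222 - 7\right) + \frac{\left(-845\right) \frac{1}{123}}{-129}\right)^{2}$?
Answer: $\frac{109330459420858624}{251761689} \approx 4.3426 \cdot 10^{8}$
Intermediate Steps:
$\left(\left(-375 + 466\right) \left(-222 - 7\right) + \frac{\left(-845\right) \frac{1}{123}}{-129}\right)^{2} = \left(91 \left(-229\right) + \left(-845\right) \frac{1}{123} \left(- \frac{1}{129}\right)\right)^{2} = \left(-20839 - - \frac{845}{15867}\right)^{2} = \left(-20839 + \frac{845}{15867}\right)^{2} = \left(- \frac{330651568}{15867}\right)^{2} = \frac{109330459420858624}{251761689}$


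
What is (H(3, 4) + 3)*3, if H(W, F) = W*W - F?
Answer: 24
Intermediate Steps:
H(W, F) = W² - F
(H(3, 4) + 3)*3 = ((3² - 1*4) + 3)*3 = ((9 - 4) + 3)*3 = (5 + 3)*3 = 8*3 = 24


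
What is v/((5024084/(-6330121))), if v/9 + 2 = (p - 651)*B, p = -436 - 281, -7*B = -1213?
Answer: 519437973321/193234 ≈ 2.6881e+6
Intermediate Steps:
B = 1213/7 (B = -1/7*(-1213) = 1213/7 ≈ 173.29)
p = -717
v = -14934582/7 (v = -18 + 9*((-717 - 651)*(1213/7)) = -18 + 9*(-1368*1213/7) = -18 + 9*(-1659384/7) = -18 - 14934456/7 = -14934582/7 ≈ -2.1335e+6)
v/((5024084/(-6330121))) = -14934582/(7*(5024084/(-6330121))) = -14934582/(7*(5024084*(-1/6330121))) = -14934582/(7*(-5024084/6330121)) = -14934582/7*(-6330121/5024084) = 519437973321/193234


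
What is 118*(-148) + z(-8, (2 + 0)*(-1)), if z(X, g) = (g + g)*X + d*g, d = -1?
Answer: -17430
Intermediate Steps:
z(X, g) = -g + 2*X*g (z(X, g) = (g + g)*X - g = (2*g)*X - g = 2*X*g - g = -g + 2*X*g)
118*(-148) + z(-8, (2 + 0)*(-1)) = 118*(-148) + ((2 + 0)*(-1))*(-1 + 2*(-8)) = -17464 + (2*(-1))*(-1 - 16) = -17464 - 2*(-17) = -17464 + 34 = -17430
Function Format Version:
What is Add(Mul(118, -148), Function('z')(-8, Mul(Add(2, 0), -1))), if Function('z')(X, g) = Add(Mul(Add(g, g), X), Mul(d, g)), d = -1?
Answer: -17430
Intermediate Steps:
Function('z')(X, g) = Add(Mul(-1, g), Mul(2, X, g)) (Function('z')(X, g) = Add(Mul(Add(g, g), X), Mul(-1, g)) = Add(Mul(Mul(2, g), X), Mul(-1, g)) = Add(Mul(2, X, g), Mul(-1, g)) = Add(Mul(-1, g), Mul(2, X, g)))
Add(Mul(118, -148), Function('z')(-8, Mul(Add(2, 0), -1))) = Add(Mul(118, -148), Mul(Mul(Add(2, 0), -1), Add(-1, Mul(2, -8)))) = Add(-17464, Mul(Mul(2, -1), Add(-1, -16))) = Add(-17464, Mul(-2, -17)) = Add(-17464, 34) = -17430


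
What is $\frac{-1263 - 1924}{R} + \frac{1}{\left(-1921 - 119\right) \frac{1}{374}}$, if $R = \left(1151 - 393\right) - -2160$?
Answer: $- \frac{111659}{87540} \approx -1.2755$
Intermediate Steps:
$R = 2918$ ($R = 758 + 2160 = 2918$)
$\frac{-1263 - 1924}{R} + \frac{1}{\left(-1921 - 119\right) \frac{1}{374}} = \frac{-1263 - 1924}{2918} + \frac{1}{\left(-1921 - 119\right) \frac{1}{374}} = \left(-3187\right) \frac{1}{2918} + \frac{\frac{1}{\frac{1}{374}}}{-2040} = - \frac{3187}{2918} - \frac{11}{60} = - \frac{111659}{87540}$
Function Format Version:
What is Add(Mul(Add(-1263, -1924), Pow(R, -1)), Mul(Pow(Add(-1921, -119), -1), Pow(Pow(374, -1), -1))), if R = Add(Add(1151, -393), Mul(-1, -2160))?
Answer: Rational(-111659, 87540) ≈ -1.2755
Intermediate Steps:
R = 2918 (R = Add(758, 2160) = 2918)
Add(Mul(Add(-1263, -1924), Pow(R, -1)), Mul(Pow(Add(-1921, -119), -1), Pow(Pow(374, -1), -1))) = Add(Mul(Add(-1263, -1924), Pow(2918, -1)), Mul(Pow(Add(-1921, -119), -1), Pow(Pow(374, -1), -1))) = Add(Mul(-3187, Rational(1, 2918)), Mul(Pow(-2040, -1), Pow(Rational(1, 374), -1))) = Add(Rational(-3187, 2918), Mul(Rational(-1, 2040), 374)) = Add(Rational(-3187, 2918), Rational(-11, 60)) = Rational(-111659, 87540)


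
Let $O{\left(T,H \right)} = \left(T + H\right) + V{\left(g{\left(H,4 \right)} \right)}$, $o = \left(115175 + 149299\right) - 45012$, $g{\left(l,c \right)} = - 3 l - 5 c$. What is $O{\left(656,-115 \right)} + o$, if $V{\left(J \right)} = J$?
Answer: $220328$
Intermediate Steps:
$g{\left(l,c \right)} = - 5 c - 3 l$
$o = 219462$ ($o = 264474 - 45012 = 219462$)
$O{\left(T,H \right)} = -20 + T - 2 H$ ($O{\left(T,H \right)} = \left(T + H\right) - \left(20 + 3 H\right) = \left(H + T\right) - \left(20 + 3 H\right) = -20 + T - 2 H$)
$O{\left(656,-115 \right)} + o = \left(-20 + 656 - -230\right) + 219462 = \left(-20 + 656 + 230\right) + 219462 = 866 + 219462 = 220328$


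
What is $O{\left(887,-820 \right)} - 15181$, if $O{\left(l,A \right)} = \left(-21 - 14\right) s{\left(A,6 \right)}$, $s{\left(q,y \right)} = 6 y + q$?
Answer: $12259$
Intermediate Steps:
$s{\left(q,y \right)} = q + 6 y$
$O{\left(l,A \right)} = -1260 - 35 A$ ($O{\left(l,A \right)} = \left(-21 - 14\right) \left(A + 6 \cdot 6\right) = - 35 \left(A + 36\right) = - 35 \left(36 + A\right) = -1260 - 35 A$)
$O{\left(887,-820 \right)} - 15181 = \left(-1260 - -28700\right) - 15181 = \left(-1260 + 28700\right) - 15181 = 27440 - 15181 = 12259$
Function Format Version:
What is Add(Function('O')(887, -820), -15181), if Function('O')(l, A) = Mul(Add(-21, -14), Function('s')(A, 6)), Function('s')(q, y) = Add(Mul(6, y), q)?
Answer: 12259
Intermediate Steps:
Function('s')(q, y) = Add(q, Mul(6, y))
Function('O')(l, A) = Add(-1260, Mul(-35, A)) (Function('O')(l, A) = Mul(Add(-21, -14), Add(A, Mul(6, 6))) = Mul(-35, Add(A, 36)) = Mul(-35, Add(36, A)) = Add(-1260, Mul(-35, A)))
Add(Function('O')(887, -820), -15181) = Add(Add(-1260, Mul(-35, -820)), -15181) = Add(Add(-1260, 28700), -15181) = Add(27440, -15181) = 12259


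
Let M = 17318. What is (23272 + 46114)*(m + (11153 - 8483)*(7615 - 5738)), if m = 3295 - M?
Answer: 346761183862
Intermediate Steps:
m = -14023 (m = 3295 - 1*17318 = 3295 - 17318 = -14023)
(23272 + 46114)*(m + (11153 - 8483)*(7615 - 5738)) = (23272 + 46114)*(-14023 + (11153 - 8483)*(7615 - 5738)) = 69386*(-14023 + 2670*1877) = 69386*(-14023 + 5011590) = 69386*4997567 = 346761183862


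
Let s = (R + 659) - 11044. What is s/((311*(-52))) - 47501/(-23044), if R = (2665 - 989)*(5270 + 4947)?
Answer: -24599428771/23291723 ≈ -1056.1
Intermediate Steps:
R = 17123692 (R = 1676*10217 = 17123692)
s = 17113307 (s = (17123692 + 659) - 11044 = 17124351 - 11044 = 17113307)
s/((311*(-52))) - 47501/(-23044) = 17113307/((311*(-52))) - 47501/(-23044) = 17113307/(-16172) - 47501*(-1/23044) = 17113307*(-1/16172) + 47501/23044 = -17113307/16172 + 47501/23044 = -24599428771/23291723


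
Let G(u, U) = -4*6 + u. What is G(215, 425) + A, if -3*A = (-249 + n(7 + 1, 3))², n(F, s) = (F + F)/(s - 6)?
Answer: -577012/27 ≈ -21371.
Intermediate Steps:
G(u, U) = -24 + u
n(F, s) = 2*F/(-6 + s) (n(F, s) = (2*F)/(-6 + s) = 2*F/(-6 + s))
A = -582169/27 (A = -(-249 + 2*(7 + 1)/(-6 + 3))²/3 = -(-249 + 2*8/(-3))²/3 = -(-249 + 2*8*(-⅓))²/3 = -(-249 - 16/3)²/3 = -(-763/3)²/3 = -⅓*582169/9 = -582169/27 ≈ -21562.)
G(215, 425) + A = (-24 + 215) - 582169/27 = 191 - 582169/27 = -577012/27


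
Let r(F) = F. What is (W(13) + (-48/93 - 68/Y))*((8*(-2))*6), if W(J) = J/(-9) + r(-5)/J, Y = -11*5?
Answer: 7078208/66495 ≈ 106.45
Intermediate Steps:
Y = -55
W(J) = -5/J - J/9 (W(J) = J/(-9) - 5/J = J*(-⅑) - 5/J = -J/9 - 5/J = -5/J - J/9)
(W(13) + (-48/93 - 68/Y))*((8*(-2))*6) = ((-5/13 - ⅑*13) + (-48/93 - 68/(-55)))*((8*(-2))*6) = ((-5*1/13 - 13/9) + (-48*1/93 - 68*(-1/55)))*(-16*6) = ((-5/13 - 13/9) + (-16/31 + 68/55))*(-96) = (-214/117 + 1228/1705)*(-96) = -221194/199485*(-96) = 7078208/66495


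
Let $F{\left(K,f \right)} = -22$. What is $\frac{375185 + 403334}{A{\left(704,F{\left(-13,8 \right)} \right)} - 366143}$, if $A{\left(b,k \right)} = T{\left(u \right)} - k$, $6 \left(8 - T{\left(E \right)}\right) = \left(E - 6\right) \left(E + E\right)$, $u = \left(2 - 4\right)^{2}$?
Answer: $- \frac{2335557}{1098331} \approx -2.1265$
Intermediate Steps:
$u = 4$ ($u = \left(-2\right)^{2} = 4$)
$T{\left(E \right)} = 8 - \frac{E \left(-6 + E\right)}{3}$ ($T{\left(E \right)} = 8 - \frac{\left(E - 6\right) \left(E + E\right)}{6} = 8 - \frac{\left(-6 + E\right) 2 E}{6} = 8 - \frac{2 E \left(-6 + E\right)}{6} = 8 - \frac{E \left(-6 + E\right)}{3}$)
$A{\left(b,k \right)} = \frac{32}{3} - k$ ($A{\left(b,k \right)} = \left(8 + 2 \cdot 4 - \frac{4^{2}}{3}\right) - k = \left(8 + 8 - \frac{16}{3}\right) - k = \frac{32}{3} - k$)
$\frac{375185 + 403334}{A{\left(704,F{\left(-13,8 \right)} \right)} - 366143} = \frac{375185 + 403334}{\left(\frac{32}{3} - -22\right) - 366143} = \frac{778519}{\left(\frac{32}{3} + 22\right) - 366143} = \frac{778519}{\frac{98}{3} - 366143} = \frac{778519}{- \frac{1098331}{3}} = 778519 \left(- \frac{3}{1098331}\right) = - \frac{2335557}{1098331}$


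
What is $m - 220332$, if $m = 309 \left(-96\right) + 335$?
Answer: $-249661$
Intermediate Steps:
$m = -29329$ ($m = -29664 + 335 = -29329$)
$m - 220332 = -29329 - 220332 = -249661$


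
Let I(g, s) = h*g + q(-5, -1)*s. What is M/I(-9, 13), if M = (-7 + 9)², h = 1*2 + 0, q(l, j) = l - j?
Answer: -2/35 ≈ -0.057143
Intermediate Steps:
h = 2 (h = 2 + 0 = 2)
M = 4 (M = 2² = 4)
I(g, s) = -4*s + 2*g (I(g, s) = 2*g + (-5 - 1*(-1))*s = 2*g + (-5 + 1)*s = 2*g - 4*s = -4*s + 2*g)
M/I(-9, 13) = 4/(-4*13 + 2*(-9)) = 4/(-52 - 18) = 4/(-70) = 4*(-1/70) = -2/35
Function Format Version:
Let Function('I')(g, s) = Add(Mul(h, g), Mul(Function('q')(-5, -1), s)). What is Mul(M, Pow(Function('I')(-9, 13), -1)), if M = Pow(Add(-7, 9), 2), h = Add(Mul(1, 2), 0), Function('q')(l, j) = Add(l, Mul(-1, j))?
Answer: Rational(-2, 35) ≈ -0.057143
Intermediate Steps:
h = 2 (h = Add(2, 0) = 2)
M = 4 (M = Pow(2, 2) = 4)
Function('I')(g, s) = Add(Mul(-4, s), Mul(2, g)) (Function('I')(g, s) = Add(Mul(2, g), Mul(Add(-5, Mul(-1, -1)), s)) = Add(Mul(2, g), Mul(Add(-5, 1), s)) = Add(Mul(2, g), Mul(-4, s)) = Add(Mul(-4, s), Mul(2, g)))
Mul(M, Pow(Function('I')(-9, 13), -1)) = Mul(4, Pow(Add(Mul(-4, 13), Mul(2, -9)), -1)) = Mul(4, Pow(Add(-52, -18), -1)) = Mul(4, Pow(-70, -1)) = Mul(4, Rational(-1, 70)) = Rational(-2, 35)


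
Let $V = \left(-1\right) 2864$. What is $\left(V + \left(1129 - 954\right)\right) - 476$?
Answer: $-3165$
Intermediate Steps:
$V = -2864$
$\left(V + \left(1129 - 954\right)\right) - 476 = \left(-2864 + \left(1129 - 954\right)\right) - 476 = \left(-2864 + 175\right) - 476 = -2689 - 476 = -3165$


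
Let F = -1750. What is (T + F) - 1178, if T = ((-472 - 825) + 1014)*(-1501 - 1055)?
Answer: 720420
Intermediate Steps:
T = 723348 (T = (-1297 + 1014)*(-2556) = -283*(-2556) = 723348)
(T + F) - 1178 = (723348 - 1750) - 1178 = 721598 - 1178 = 720420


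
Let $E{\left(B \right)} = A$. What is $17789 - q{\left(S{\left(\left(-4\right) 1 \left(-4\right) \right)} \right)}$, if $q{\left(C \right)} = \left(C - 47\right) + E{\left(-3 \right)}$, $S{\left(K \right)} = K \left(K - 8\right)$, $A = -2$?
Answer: $17710$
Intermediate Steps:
$E{\left(B \right)} = -2$
$S{\left(K \right)} = K \left(-8 + K\right)$
$q{\left(C \right)} = -49 + C$ ($q{\left(C \right)} = \left(C - 47\right) - 2 = \left(-47 + C\right) - 2 = -49 + C$)
$17789 - q{\left(S{\left(\left(-4\right) 1 \left(-4\right) \right)} \right)} = 17789 - \left(-49 + \left(-4\right) 1 \left(-4\right) \left(-8 + \left(-4\right) 1 \left(-4\right)\right)\right) = 17789 - \left(-49 + \left(-4\right) \left(-4\right) \left(-8 - -16\right)\right) = 17789 - \left(-49 + 16 \left(-8 + 16\right)\right) = 17789 - \left(-49 + 16 \cdot 8\right) = 17789 - \left(-49 + 128\right) = 17789 - 79 = 17710$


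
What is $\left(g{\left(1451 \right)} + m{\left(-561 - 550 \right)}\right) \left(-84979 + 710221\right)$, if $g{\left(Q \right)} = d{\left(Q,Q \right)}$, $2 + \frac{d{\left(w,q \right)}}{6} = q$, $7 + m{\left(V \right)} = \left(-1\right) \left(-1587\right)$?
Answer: $6423736308$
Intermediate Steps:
$m{\left(V \right)} = 1580$ ($m{\left(V \right)} = -7 - -1587 = -7 + 1587 = 1580$)
$d{\left(w,q \right)} = -12 + 6 q$
$g{\left(Q \right)} = -12 + 6 Q$
$\left(g{\left(1451 \right)} + m{\left(-561 - 550 \right)}\right) \left(-84979 + 710221\right) = \left(\left(-12 + 6 \cdot 1451\right) + 1580\right) \left(-84979 + 710221\right) = \left(\left(-12 + 8706\right) + 1580\right) 625242 = \left(8694 + 1580\right) 625242 = 10274 \cdot 625242 = 6423736308$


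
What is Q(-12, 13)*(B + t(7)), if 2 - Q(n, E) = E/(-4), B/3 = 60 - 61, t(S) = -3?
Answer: -63/2 ≈ -31.500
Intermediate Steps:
B = -3 (B = 3*(60 - 61) = 3*(-1) = -3)
Q(n, E) = 2 + E/4 (Q(n, E) = 2 - E/(-4) = 2 - E*(-1)/4 = 2 - (-1)*E/4 = 2 + E/4)
Q(-12, 13)*(B + t(7)) = (2 + (1/4)*13)*(-3 - 3) = (2 + 13/4)*(-6) = (21/4)*(-6) = -63/2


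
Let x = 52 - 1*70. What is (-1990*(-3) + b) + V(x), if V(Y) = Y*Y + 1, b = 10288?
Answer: 16583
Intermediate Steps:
x = -18 (x = 52 - 70 = -18)
V(Y) = 1 + Y² (V(Y) = Y² + 1 = 1 + Y²)
(-1990*(-3) + b) + V(x) = (-1990*(-3) + 10288) + (1 + (-18)²) = (5970 + 10288) + (1 + 324) = 16258 + 325 = 16583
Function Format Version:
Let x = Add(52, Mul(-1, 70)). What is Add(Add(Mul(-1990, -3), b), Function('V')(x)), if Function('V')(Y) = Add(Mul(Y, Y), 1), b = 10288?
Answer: 16583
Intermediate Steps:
x = -18 (x = Add(52, -70) = -18)
Function('V')(Y) = Add(1, Pow(Y, 2)) (Function('V')(Y) = Add(Pow(Y, 2), 1) = Add(1, Pow(Y, 2)))
Add(Add(Mul(-1990, -3), b), Function('V')(x)) = Add(Add(Mul(-1990, -3), 10288), Add(1, Pow(-18, 2))) = Add(Add(5970, 10288), Add(1, 324)) = Add(16258, 325) = 16583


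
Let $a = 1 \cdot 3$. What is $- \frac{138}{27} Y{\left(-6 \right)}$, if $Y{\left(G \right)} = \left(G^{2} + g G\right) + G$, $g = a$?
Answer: $- \frac{184}{3} \approx -61.333$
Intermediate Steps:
$a = 3$
$g = 3$
$Y{\left(G \right)} = G^{2} + 4 G$ ($Y{\left(G \right)} = \left(G^{2} + 3 G\right) + G = G^{2} + 4 G$)
$- \frac{138}{27} Y{\left(-6 \right)} = - \frac{138}{27} \left(- 6 \left(4 - 6\right)\right) = \left(-138\right) \frac{1}{27} \left(\left(-6\right) \left(-2\right)\right) = \left(- \frac{46}{9}\right) 12 = - \frac{184}{3}$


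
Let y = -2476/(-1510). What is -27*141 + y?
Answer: -2873047/755 ≈ -3805.4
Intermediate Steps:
y = 1238/755 (y = -2476*(-1/1510) = 1238/755 ≈ 1.6397)
-27*141 + y = -27*141 + 1238/755 = -3807 + 1238/755 = -2873047/755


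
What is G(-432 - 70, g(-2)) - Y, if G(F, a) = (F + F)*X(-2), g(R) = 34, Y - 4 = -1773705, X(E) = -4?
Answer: 1777717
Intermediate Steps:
Y = -1773701 (Y = 4 - 1773705 = -1773701)
G(F, a) = -8*F (G(F, a) = (F + F)*(-4) = (2*F)*(-4) = -8*F)
G(-432 - 70, g(-2)) - Y = -8*(-432 - 70) - 1*(-1773701) = -8*(-502) + 1773701 = 4016 + 1773701 = 1777717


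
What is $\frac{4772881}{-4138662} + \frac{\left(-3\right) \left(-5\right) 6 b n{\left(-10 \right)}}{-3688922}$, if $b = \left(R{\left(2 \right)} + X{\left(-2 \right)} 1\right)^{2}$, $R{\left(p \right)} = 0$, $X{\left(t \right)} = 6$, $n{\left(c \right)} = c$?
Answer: $- \frac{8736346537741}{7633600651182} \approx -1.1445$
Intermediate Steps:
$b = 36$ ($b = \left(0 + 6 \cdot 1\right)^{2} = \left(0 + 6\right)^{2} = 6^{2} = 36$)
$\frac{4772881}{-4138662} + \frac{\left(-3\right) \left(-5\right) 6 b n{\left(-10 \right)}}{-3688922} = \frac{4772881}{-4138662} + \frac{\left(-3\right) \left(-5\right) 6 \cdot 36 \left(-10\right)}{-3688922} = 4772881 \left(- \frac{1}{4138662}\right) + 15 \cdot 6 \cdot 36 \left(-10\right) \left(- \frac{1}{3688922}\right) = - \frac{4772881}{4138662} + 90 \cdot 36 \left(-10\right) \left(- \frac{1}{3688922}\right) = - \frac{4772881}{4138662} + 3240 \left(-10\right) \left(- \frac{1}{3688922}\right) = - \frac{4772881}{4138662} - - \frac{16200}{1844461} = - \frac{4772881}{4138662} + \frac{16200}{1844461} = - \frac{8736346537741}{7633600651182}$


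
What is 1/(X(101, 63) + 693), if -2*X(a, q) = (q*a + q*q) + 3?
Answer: -2/8949 ≈ -0.00022349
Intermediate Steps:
X(a, q) = -3/2 - q**2/2 - a*q/2 (X(a, q) = -((q*a + q*q) + 3)/2 = -((a*q + q**2) + 3)/2 = -((q**2 + a*q) + 3)/2 = -(3 + q**2 + a*q)/2 = -3/2 - q**2/2 - a*q/2)
1/(X(101, 63) + 693) = 1/((-3/2 - 1/2*63**2 - 1/2*101*63) + 693) = 1/((-3/2 - 1/2*3969 - 6363/2) + 693) = 1/((-3/2 - 3969/2 - 6363/2) + 693) = 1/(-10335/2 + 693) = 1/(-8949/2) = -2/8949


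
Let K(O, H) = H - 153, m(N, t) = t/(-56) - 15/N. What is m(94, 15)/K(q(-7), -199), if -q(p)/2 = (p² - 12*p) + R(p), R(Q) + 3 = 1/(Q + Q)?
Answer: 1125/926464 ≈ 0.0012143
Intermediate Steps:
R(Q) = -3 + 1/(2*Q) (R(Q) = -3 + 1/(Q + Q) = -3 + 1/(2*Q))
m(N, t) = -15/N - t/56 (m(N, t) = t*(-1/56) - 15/N = -t/56 - 15/N = -15/N - t/56)
q(p) = 6 - 1/p - 2*p² + 24*p (q(p) = -2*((p² - 12*p) + (-3 + 1/(2*p))) = -2*(-3 + p² + 1/(2*p) - 12*p) = 6 - 1/p - 2*p² + 24*p)
K(O, H) = -153 + H
m(94, 15)/K(q(-7), -199) = (-15/94 - 1/56*15)/(-153 - 199) = (-15*1/94 - 15/56)/(-352) = (-15/94 - 15/56)*(-1/352) = -1125/2632*(-1/352) = 1125/926464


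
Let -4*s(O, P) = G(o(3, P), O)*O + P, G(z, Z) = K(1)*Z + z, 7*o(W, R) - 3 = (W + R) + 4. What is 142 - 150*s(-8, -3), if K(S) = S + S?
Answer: 9059/2 ≈ 4529.5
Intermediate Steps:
K(S) = 2*S
o(W, R) = 1 + R/7 + W/7 (o(W, R) = 3/7 + ((W + R) + 4)/7 = 3/7 + ((R + W) + 4)/7 = 3/7 + (4 + R + W)/7 = 3/7 + (4/7 + R/7 + W/7) = 1 + R/7 + W/7)
G(z, Z) = z + 2*Z (G(z, Z) = (2*1)*Z + z = 2*Z + z = z + 2*Z)
s(O, P) = -P/4 - O*(10/7 + 2*O + P/7)/4 (s(O, P) = -(((1 + P/7 + (⅐)*3) + 2*O)*O + P)/4 = -(((1 + P/7 + 3/7) + 2*O)*O + P)/4 = -(((10/7 + P/7) + 2*O)*O + P)/4 = -((10/7 + 2*O + P/7)*O + P)/4 = -(O*(10/7 + 2*O + P/7) + P)/4 = -(P + O*(10/7 + 2*O + P/7))/4 = -P/4 - O*(10/7 + 2*O + P/7)/4)
142 - 150*s(-8, -3) = 142 - 150*(-¼*(-3) - 1/28*(-8)*(10 - 3 + 14*(-8))) = 142 - 150*(¾ - 1/28*(-8)*(10 - 3 - 112)) = 142 - 150*(¾ - 1/28*(-8)*(-105)) = 142 - 150*(¾ - 30) = 142 - 150*(-117/4) = 142 + 8775/2 = 9059/2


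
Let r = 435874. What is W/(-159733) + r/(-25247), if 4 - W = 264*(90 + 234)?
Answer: -67464035238/4032779051 ≈ -16.729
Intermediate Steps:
W = -85532 (W = 4 - 264*(90 + 234) = 4 - 264*324 = 4 - 1*85536 = 4 - 85536 = -85532)
W/(-159733) + r/(-25247) = -85532/(-159733) + 435874/(-25247) = -85532*(-1/159733) + 435874*(-1/25247) = 85532/159733 - 435874/25247 = -67464035238/4032779051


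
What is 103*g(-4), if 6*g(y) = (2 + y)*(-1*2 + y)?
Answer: 206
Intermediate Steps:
g(y) = (-2 + y)*(2 + y)/6 (g(y) = ((2 + y)*(-1*2 + y))/6 = ((2 + y)*(-2 + y))/6 = ((-2 + y)*(2 + y))/6 = (-2 + y)*(2 + y)/6)
103*g(-4) = 103*(-2/3 + (1/6)*(-4)**2) = 103*(-2/3 + (1/6)*16) = 103*(-2/3 + 8/3) = 103*2 = 206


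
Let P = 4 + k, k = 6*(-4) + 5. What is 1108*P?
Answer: -16620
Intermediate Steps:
k = -19 (k = -24 + 5 = -19)
P = -15 (P = 4 - 19 = -15)
1108*P = 1108*(-15) = -16620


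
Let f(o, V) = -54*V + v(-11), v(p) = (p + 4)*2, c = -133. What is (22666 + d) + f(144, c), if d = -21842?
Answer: 7992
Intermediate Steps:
v(p) = 8 + 2*p (v(p) = (4 + p)*2 = 8 + 2*p)
f(o, V) = -14 - 54*V (f(o, V) = -54*V + (8 + 2*(-11)) = -54*V + (8 - 22) = -54*V - 14 = -14 - 54*V)
(22666 + d) + f(144, c) = (22666 - 21842) + (-14 - 54*(-133)) = 824 + (-14 + 7182) = 824 + 7168 = 7992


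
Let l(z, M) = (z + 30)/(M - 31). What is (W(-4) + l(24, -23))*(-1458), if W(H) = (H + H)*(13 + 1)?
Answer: 164754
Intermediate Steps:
l(z, M) = (30 + z)/(-31 + M)
W(H) = 28*H (W(H) = (2*H)*14 = 28*H)
(W(-4) + l(24, -23))*(-1458) = (28*(-4) + (30 + 24)/(-31 - 23))*(-1458) = (-112 + 54/(-54))*(-1458) = (-112 - 1/54*54)*(-1458) = (-112 - 1)*(-1458) = -113*(-1458) = 164754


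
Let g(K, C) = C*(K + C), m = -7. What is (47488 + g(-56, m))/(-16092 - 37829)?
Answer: -6847/7703 ≈ -0.88887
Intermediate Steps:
g(K, C) = C*(C + K)
(47488 + g(-56, m))/(-16092 - 37829) = (47488 - 7*(-7 - 56))/(-16092 - 37829) = (47488 - 7*(-63))/(-53921) = (47488 + 441)*(-1/53921) = 47929*(-1/53921) = -6847/7703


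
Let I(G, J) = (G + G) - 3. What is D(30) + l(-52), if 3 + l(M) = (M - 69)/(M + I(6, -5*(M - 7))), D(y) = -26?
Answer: -1126/43 ≈ -26.186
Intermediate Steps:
I(G, J) = -3 + 2*G (I(G, J) = 2*G - 3 = -3 + 2*G)
l(M) = -3 + (-69 + M)/(9 + M) (l(M) = -3 + (M - 69)/(M + (-3 + 2*6)) = -3 + (-69 + M)/(M + (-3 + 12)) = -3 + (-69 + M)/(M + 9) = -3 + (-69 + M)/(9 + M))
D(30) + l(-52) = -26 + 2*(-48 - 1*(-52))/(9 - 52) = -26 + 2*(-48 + 52)/(-43) = -26 + 2*(-1/43)*4 = -26 - 8/43 = -1126/43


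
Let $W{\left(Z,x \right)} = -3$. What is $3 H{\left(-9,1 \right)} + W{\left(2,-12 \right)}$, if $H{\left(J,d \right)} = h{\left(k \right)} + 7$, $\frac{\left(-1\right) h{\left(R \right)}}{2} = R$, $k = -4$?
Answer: $42$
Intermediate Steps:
$h{\left(R \right)} = - 2 R$
$H{\left(J,d \right)} = 15$ ($H{\left(J,d \right)} = \left(-2\right) \left(-4\right) + 7 = 8 + 7 = 15$)
$3 H{\left(-9,1 \right)} + W{\left(2,-12 \right)} = 3 \cdot 15 - 3 = 45 - 3 = 42$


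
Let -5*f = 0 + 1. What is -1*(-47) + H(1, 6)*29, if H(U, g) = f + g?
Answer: 1076/5 ≈ 215.20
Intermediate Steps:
f = -⅕ (f = -(0 + 1)/5 = -⅕*1 = -⅕ ≈ -0.20000)
H(U, g) = -⅕ + g
-1*(-47) + H(1, 6)*29 = -1*(-47) + (-⅕ + 6)*29 = 47 + (29/5)*29 = 47 + 841/5 = 1076/5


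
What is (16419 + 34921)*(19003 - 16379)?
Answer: 134716160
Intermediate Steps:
(16419 + 34921)*(19003 - 16379) = 51340*2624 = 134716160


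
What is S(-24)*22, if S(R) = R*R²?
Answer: -304128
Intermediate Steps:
S(R) = R³
S(-24)*22 = (-24)³*22 = -13824*22 = -304128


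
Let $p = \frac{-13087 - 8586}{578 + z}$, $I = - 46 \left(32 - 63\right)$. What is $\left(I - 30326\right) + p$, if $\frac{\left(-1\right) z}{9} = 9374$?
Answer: $- \frac{2421451527}{83788} \approx -28900.0$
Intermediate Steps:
$z = -84366$ ($z = \left(-9\right) 9374 = -84366$)
$I = 1426$ ($I = \left(-46\right) \left(-31\right) = 1426$)
$p = \frac{21673}{83788}$ ($p = \frac{-13087 - 8586}{578 - 84366} = - \frac{21673}{-83788} = \left(-21673\right) \left(- \frac{1}{83788}\right) = \frac{21673}{83788} \approx 0.25866$)
$\left(I - 30326\right) + p = \left(1426 - 30326\right) + \frac{21673}{83788} = -28900 + \frac{21673}{83788} = - \frac{2421451527}{83788}$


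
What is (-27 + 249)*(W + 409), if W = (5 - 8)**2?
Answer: 92796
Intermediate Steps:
W = 9 (W = (-3)**2 = 9)
(-27 + 249)*(W + 409) = (-27 + 249)*(9 + 409) = 222*418 = 92796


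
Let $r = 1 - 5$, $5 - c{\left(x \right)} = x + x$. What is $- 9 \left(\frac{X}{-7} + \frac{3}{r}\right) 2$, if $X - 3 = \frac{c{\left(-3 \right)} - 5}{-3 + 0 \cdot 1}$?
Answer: $\frac{225}{14} \approx 16.071$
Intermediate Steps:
$c{\left(x \right)} = 5 - 2 x$ ($c{\left(x \right)} = 5 - \left(x + x\right) = 5 - 2 x$)
$X = 1$ ($X = 3 + \frac{\left(5 - -6\right) - 5}{-3 + 0 \cdot 1} = 3 + \frac{\left(5 + 6\right) - 5}{-3 + 0} = 3 + \frac{11 - 5}{-3} = 3 + 6 \left(- \frac{1}{3}\right) = 3 - 2 = 1$)
$r = -4$ ($r = 1 - 5 = -4$)
$- 9 \left(\frac{X}{-7} + \frac{3}{r}\right) 2 = - 9 \left(1 \frac{1}{-7} + \frac{3}{-4}\right) 2 = - 9 \left(1 \left(- \frac{1}{7}\right) + 3 \left(- \frac{1}{4}\right)\right) 2 = - 9 \left(- \frac{1}{7} - \frac{3}{4}\right) 2 = \left(-9\right) \left(- \frac{25}{28}\right) 2 = \frac{225}{28} \cdot 2 = \frac{225}{14}$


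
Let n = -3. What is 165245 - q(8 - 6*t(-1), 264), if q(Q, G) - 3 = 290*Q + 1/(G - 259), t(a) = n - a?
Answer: 797209/5 ≈ 1.5944e+5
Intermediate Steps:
t(a) = -3 - a
q(Q, G) = 3 + 1/(-259 + G) + 290*Q (q(Q, G) = 3 + (290*Q + 1/(G - 259)) = 3 + (290*Q + 1/(-259 + G)) = 3 + (1/(-259 + G) + 290*Q) = 3 + 1/(-259 + G) + 290*Q)
165245 - q(8 - 6*t(-1), 264) = 165245 - (-776 - 75110*(8 - 6*(-3 - 1*(-1))) + 3*264 + 290*264*(8 - 6*(-3 - 1*(-1))))/(-259 + 264) = 165245 - (-776 - 75110*(8 - 6*(-3 + 1)) + 792 + 290*264*(8 - 6*(-3 + 1)))/5 = 165245 - (-776 - 75110*(8 - 6*(-2)) + 792 + 290*264*(8 - 6*(-2)))/5 = 165245 - (-776 - 75110*(8 + 12) + 792 + 290*264*(8 + 12))/5 = 165245 - (-776 - 75110*20 + 792 + 290*264*20)/5 = 165245 - (-776 - 1502200 + 792 + 1531200)/5 = 165245 - 29016/5 = 797209/5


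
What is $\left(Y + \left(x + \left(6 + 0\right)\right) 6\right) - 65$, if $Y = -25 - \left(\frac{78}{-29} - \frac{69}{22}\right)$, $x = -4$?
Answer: $- \frac{46047}{638} \approx -72.174$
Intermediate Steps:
$Y = - \frac{12233}{638}$ ($Y = -25 - \left(78 \left(- \frac{1}{29}\right) - \frac{69}{22}\right) = -25 - \left(- \frac{78}{29} - \frac{69}{22}\right) = -25 - - \frac{3717}{638} = -25 + \frac{3717}{638} = - \frac{12233}{638} \approx -19.174$)
$\left(Y + \left(x + \left(6 + 0\right)\right) 6\right) - 65 = \left(- \frac{12233}{638} + \left(-4 + \left(6 + 0\right)\right) 6\right) - 65 = \left(- \frac{12233}{638} + \left(-4 + 6\right) 6\right) - 65 = \left(- \frac{12233}{638} + 2 \cdot 6\right) - 65 = \left(- \frac{12233}{638} + 12\right) - 65 = - \frac{4577}{638} - 65 = - \frac{46047}{638}$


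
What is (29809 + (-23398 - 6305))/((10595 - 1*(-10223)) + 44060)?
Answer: 53/32439 ≈ 0.0016338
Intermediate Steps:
(29809 + (-23398 - 6305))/((10595 - 1*(-10223)) + 44060) = (29809 - 29703)/((10595 + 10223) + 44060) = 106/(20818 + 44060) = 106/64878 = 106*(1/64878) = 53/32439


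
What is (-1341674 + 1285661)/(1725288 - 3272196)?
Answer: 18671/515636 ≈ 0.036210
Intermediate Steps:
(-1341674 + 1285661)/(1725288 - 3272196) = -56013/(-1546908) = -56013*(-1/1546908) = 18671/515636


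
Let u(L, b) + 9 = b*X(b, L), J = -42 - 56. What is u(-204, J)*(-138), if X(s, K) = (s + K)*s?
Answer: 400257546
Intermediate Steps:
J = -98
X(s, K) = s*(K + s) (X(s, K) = (K + s)*s = s*(K + s))
u(L, b) = -9 + b²*(L + b) (u(L, b) = -9 + b*(b*(L + b)) = -9 + b²*(L + b))
u(-204, J)*(-138) = (-9 + (-98)²*(-204 - 98))*(-138) = (-9 + 9604*(-302))*(-138) = (-9 - 2900408)*(-138) = -2900417*(-138) = 400257546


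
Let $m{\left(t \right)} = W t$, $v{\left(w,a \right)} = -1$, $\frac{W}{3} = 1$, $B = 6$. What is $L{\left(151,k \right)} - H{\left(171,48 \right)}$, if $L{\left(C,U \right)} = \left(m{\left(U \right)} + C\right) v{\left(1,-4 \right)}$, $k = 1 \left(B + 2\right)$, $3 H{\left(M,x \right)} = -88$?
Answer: $- \frac{437}{3} \approx -145.67$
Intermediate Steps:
$H{\left(M,x \right)} = - \frac{88}{3}$ ($H{\left(M,x \right)} = \frac{1}{3} \left(-88\right) = - \frac{88}{3}$)
$W = 3$ ($W = 3 \cdot 1 = 3$)
$m{\left(t \right)} = 3 t$
$k = 8$ ($k = 1 \left(6 + 2\right) = 1 \cdot 8 = 8$)
$L{\left(C,U \right)} = - C - 3 U$ ($L{\left(C,U \right)} = \left(3 U + C\right) \left(-1\right) = \left(C + 3 U\right) \left(-1\right) = - C - 3 U$)
$L{\left(151,k \right)} - H{\left(171,48 \right)} = \left(\left(-1\right) 151 - 24\right) - - \frac{88}{3} = \left(-151 - 24\right) + \frac{88}{3} = -175 + \frac{88}{3} = - \frac{437}{3}$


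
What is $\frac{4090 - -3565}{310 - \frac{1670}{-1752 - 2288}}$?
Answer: $\frac{3092620}{125407} \approx 24.661$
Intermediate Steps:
$\frac{4090 - -3565}{310 - \frac{1670}{-1752 - 2288}} = \frac{4090 + 3565}{310 - \frac{1670}{-4040}} = \frac{7655}{310 - - \frac{167}{404}} = \frac{7655}{310 + \frac{167}{404}} = \frac{7655}{\frac{125407}{404}} = 7655 \cdot \frac{404}{125407} = \frac{3092620}{125407}$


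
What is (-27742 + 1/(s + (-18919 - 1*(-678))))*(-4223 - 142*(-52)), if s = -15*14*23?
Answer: -2023152793963/23071 ≈ -8.7692e+7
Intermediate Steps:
s = -4830 (s = -210*23 = -4830)
(-27742 + 1/(s + (-18919 - 1*(-678))))*(-4223 - 142*(-52)) = (-27742 + 1/(-4830 + (-18919 - 1*(-678))))*(-4223 - 142*(-52)) = (-27742 + 1/(-4830 + (-18919 + 678)))*(-4223 + 7384) = (-27742 + 1/(-4830 - 18241))*3161 = (-27742 + 1/(-23071))*3161 = (-27742 - 1/23071)*3161 = -640035683/23071*3161 = -2023152793963/23071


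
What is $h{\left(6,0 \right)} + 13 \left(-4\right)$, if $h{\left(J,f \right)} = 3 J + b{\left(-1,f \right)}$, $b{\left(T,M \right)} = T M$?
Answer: $-34$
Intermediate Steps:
$b{\left(T,M \right)} = M T$
$h{\left(J,f \right)} = - f + 3 J$ ($h{\left(J,f \right)} = 3 J + f \left(-1\right) = 3 J - f = - f + 3 J$)
$h{\left(6,0 \right)} + 13 \left(-4\right) = \left(\left(-1\right) 0 + 3 \cdot 6\right) + 13 \left(-4\right) = \left(0 + 18\right) - 52 = 18 - 52 = -34$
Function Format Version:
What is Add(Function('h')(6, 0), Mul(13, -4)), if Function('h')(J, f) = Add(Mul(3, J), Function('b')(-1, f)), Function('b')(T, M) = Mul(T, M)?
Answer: -34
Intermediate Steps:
Function('b')(T, M) = Mul(M, T)
Function('h')(J, f) = Add(Mul(-1, f), Mul(3, J)) (Function('h')(J, f) = Add(Mul(3, J), Mul(f, -1)) = Add(Mul(3, J), Mul(-1, f)) = Add(Mul(-1, f), Mul(3, J)))
Add(Function('h')(6, 0), Mul(13, -4)) = Add(Add(Mul(-1, 0), Mul(3, 6)), Mul(13, -4)) = Add(Add(0, 18), -52) = Add(18, -52) = -34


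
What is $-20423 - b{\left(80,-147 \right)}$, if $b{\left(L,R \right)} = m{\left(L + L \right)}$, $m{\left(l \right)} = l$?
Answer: $-20583$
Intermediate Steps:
$b{\left(L,R \right)} = 2 L$ ($b{\left(L,R \right)} = L + L = 2 L$)
$-20423 - b{\left(80,-147 \right)} = -20423 - 2 \cdot 80 = -20423 - 160 = -20583$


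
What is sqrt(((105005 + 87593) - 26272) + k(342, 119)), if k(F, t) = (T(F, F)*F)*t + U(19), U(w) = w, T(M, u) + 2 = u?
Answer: sqrt(14003665) ≈ 3742.1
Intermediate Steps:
T(M, u) = -2 + u
k(F, t) = 19 + F*t*(-2 + F) (k(F, t) = ((-2 + F)*F)*t + 19 = (F*(-2 + F))*t + 19 = F*t*(-2 + F) + 19 = 19 + F*t*(-2 + F))
sqrt(((105005 + 87593) - 26272) + k(342, 119)) = sqrt(((105005 + 87593) - 26272) + (19 + 342*119*(-2 + 342))) = sqrt((192598 - 26272) + (19 + 342*119*340)) = sqrt(166326 + (19 + 13837320)) = sqrt(166326 + 13837339) = sqrt(14003665)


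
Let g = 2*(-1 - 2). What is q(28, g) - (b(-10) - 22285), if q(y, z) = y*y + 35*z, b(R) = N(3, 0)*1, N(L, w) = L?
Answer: 22856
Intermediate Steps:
g = -6 (g = 2*(-3) = -6)
b(R) = 3 (b(R) = 3*1 = 3)
q(y, z) = y**2 + 35*z
q(28, g) - (b(-10) - 22285) = (28**2 + 35*(-6)) - (3 - 22285) = (784 - 210) - 1*(-22282) = 574 + 22282 = 22856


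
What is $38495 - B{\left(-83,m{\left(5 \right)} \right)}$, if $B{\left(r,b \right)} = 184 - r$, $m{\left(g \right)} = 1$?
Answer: $38228$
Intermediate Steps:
$38495 - B{\left(-83,m{\left(5 \right)} \right)} = 38495 - \left(184 - -83\right) = 38495 - \left(184 + 83\right) = 38495 - 267 = 38228$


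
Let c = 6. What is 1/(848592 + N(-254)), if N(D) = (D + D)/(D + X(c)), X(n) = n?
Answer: 62/52612831 ≈ 1.1784e-6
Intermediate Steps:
N(D) = 2*D/(6 + D) (N(D) = (D + D)/(D + 6) = (2*D)/(6 + D) = 2*D/(6 + D))
1/(848592 + N(-254)) = 1/(848592 + 2*(-254)/(6 - 254)) = 1/(848592 + 2*(-254)/(-248)) = 1/(848592 + 2*(-254)*(-1/248)) = 1/(848592 + 127/62) = 1/(52612831/62) = 62/52612831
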